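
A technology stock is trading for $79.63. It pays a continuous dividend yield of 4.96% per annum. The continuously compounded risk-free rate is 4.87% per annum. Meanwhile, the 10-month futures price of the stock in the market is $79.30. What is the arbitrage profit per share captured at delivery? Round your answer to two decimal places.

$0.27 per share

Fair futures: F* = S·e^(carry·T), with carry = (r − q) = 0.0487 − 0.0496 = -0.0009
F* = 79.63 · e^(-0.0009 × 10/12) = 79.63 · e^-0.000750 = 79.63 × 0.999250 = $79.5703
Market $79.30 < fair $79.5703: forward underpriced → reverse cash-and-carry (short spot, go long the forward).
At maturity, profit = |F_mkt − F*| = |79.30 − 79.5703| = $0.27 per share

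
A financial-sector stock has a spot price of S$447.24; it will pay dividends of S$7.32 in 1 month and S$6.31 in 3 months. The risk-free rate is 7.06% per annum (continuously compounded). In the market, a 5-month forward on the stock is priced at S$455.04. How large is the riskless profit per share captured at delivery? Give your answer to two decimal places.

S$8.33 per share

PV(dividends) I = 7.32·e^(−0.0706·1/12) + 6.31·e^(−0.0706·3/12) = 13.4767
Fair forward F* = (S − I)·e^(rT) = (447.24 − 13.4767)·e^0.029417 = 433.7633 × 1.029854 = 446.7129
Market S$455.04 > fair 446.7129: forward overpriced → cash-and-carry (borrow at r, buy the stock and collect the dividends, short the forward).
Profit at T = |F_mkt − F*| = |455.04 − 446.7129| = S$8.33 per share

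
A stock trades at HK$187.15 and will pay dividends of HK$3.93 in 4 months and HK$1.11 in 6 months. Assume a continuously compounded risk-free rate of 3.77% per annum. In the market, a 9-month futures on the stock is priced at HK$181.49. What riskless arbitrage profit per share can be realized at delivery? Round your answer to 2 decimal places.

HK$5.91 per share

PV(dividends) I = 3.93·e^(−0.0377·4/12) + 1.11·e^(−0.0377·6/12) = 4.9702
Fair futures F* = (S − I)·e^(rT) = (187.15 − 4.9702)·e^0.028275 = 182.1798 × 1.028679 = 187.4045
Market HK$181.49 < fair 187.4045: forward underpriced → reverse cash-and-carry (short the stock, invest proceeds at r, pay the dividends, go long the forward).
Profit at T = |F_mkt − F*| = |181.49 − 187.4045| = HK$5.91 per share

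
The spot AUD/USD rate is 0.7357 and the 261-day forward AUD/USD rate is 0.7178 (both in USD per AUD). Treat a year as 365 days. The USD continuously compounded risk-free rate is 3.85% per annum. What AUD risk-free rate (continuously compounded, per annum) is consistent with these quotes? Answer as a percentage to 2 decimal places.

7.29%

F = S·e^((r_USD − r_AUD)T) ⇒ r_AUD = r_USD − ln(F/S)/T
ln(0.7178/0.7357) = -0.024631; /(261/365) = -0.034446
r_AUD = 0.0385 + 0.034446 = 0.072946
r_AUD = 7.29%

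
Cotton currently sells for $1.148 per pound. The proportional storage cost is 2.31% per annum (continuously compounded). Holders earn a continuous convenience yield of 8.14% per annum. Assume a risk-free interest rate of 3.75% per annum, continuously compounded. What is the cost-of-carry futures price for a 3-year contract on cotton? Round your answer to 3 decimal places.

Net carry = r + u − y = 0.0375 + 0.0231 − 0.0814 = -0.0208
F = S·e^((r+u−y)T) = 1.148 · e^(-0.0208 × 3) = 1.148 · e^-0.062400
= 1.148 × 0.939507 = $1.079 per pound

$1.079 per pound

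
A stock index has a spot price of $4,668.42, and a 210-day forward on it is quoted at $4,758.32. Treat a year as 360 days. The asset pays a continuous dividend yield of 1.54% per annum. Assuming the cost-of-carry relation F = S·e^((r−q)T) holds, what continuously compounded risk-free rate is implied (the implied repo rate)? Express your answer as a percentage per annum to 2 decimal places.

4.81%

From F = S·e^((r−q)T): (r − q) = ln(F/S)/T
ln(4758.32/4668.42) = ln(1.019257) = 0.019074
(r − q) = 0.019074 / (210/360) = 0.032698
r = ln(F/S)/T + q = 0.032698 + 0.0154 = 0.048098
r = 4.81%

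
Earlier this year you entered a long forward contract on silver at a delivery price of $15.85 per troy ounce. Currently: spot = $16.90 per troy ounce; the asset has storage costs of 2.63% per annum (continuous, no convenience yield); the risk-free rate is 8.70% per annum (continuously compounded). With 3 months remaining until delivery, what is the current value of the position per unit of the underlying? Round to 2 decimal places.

Current fair forward for the remaining 3 months: F = S·e^((r + u)·T), (r + u) = 0.0870 + 0.0263 = 0.1133
F = 16.90 · e^(0.1133 × 3/12) = 16.90 × 1.028730 = 17.3855
Value of long forward = (F − K)·e^(−rT) = (17.3855 − 15.85) · e^(−0.0870·3/12)
= 1.5355 × 0.978485 = 1.50

$1.50 per troy ounce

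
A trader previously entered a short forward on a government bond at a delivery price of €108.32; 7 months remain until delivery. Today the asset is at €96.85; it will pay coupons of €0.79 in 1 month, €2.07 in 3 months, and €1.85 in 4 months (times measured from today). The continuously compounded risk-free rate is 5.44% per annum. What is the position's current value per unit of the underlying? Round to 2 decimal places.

€12.73

PV(remaining coupons) I = 0.79·e^(−0.0544·1/12) + 2.07·e^(−0.0544·3/12) + 1.85·e^(−0.0544·4/12) = 4.6452
Current forward F = (S − I)·e^(rT) = (96.85 − 4.6452)·e^(0.0544·7/12) = 92.2048 × 1.032242 = 95.1777
Value (long) = (F − K)·e^(−rT) = (95.1777 − 108.32) × 0.968765 = -12.7318
Short position value = −(long value) = €12.73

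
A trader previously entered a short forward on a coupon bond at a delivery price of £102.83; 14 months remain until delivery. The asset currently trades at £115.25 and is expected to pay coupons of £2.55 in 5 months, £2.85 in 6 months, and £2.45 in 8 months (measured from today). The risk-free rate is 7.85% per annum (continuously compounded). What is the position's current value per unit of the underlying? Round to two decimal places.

-£13.89

PV(remaining coupons) I = 2.55·e^(−0.0785·5/12) + 2.85·e^(−0.0785·6/12) + 2.45·e^(−0.0785·8/12) = 7.5333
Current forward F = (S − I)·e^(rT) = (115.25 − 7.5333)·e^(0.0785·14/12) = 107.7167 × 1.095908 = 118.0476
Value (long) = (F − K)·e^(−rT) = (118.0476 − 102.83) × 0.912485 = 13.8858
Short position value = −(long value) = -£13.89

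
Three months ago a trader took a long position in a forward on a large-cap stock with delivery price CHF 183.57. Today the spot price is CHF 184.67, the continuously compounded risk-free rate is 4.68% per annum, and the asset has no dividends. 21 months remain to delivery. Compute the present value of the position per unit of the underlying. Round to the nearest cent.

CHF 15.54

Current fair forward for the remaining 21 months: F = S·e^(r·T), r = 0.0468
F = 184.67 · e^(0.0468 × 21/12) = 184.67 × 1.085347 = 200.4310
Value of long forward = (F − K)·e^(−rT) = (200.4310 − 183.57) · e^(−0.0468·21/12)
= 16.8610 × 0.921364 = 15.54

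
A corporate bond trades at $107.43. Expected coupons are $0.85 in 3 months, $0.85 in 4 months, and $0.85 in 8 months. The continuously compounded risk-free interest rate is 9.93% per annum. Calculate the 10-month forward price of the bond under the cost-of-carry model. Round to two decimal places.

$114.04

PV(coupons) I = 0.85·e^(−0.0993·3/12) + 0.85·e^(−0.0993·4/12) + 0.85·e^(−0.0993·8/12)
I = 0.8292 + 0.8223 + 0.7956 = 2.4471
F = (S − I)·e^(rT) = (107.43 − 2.4471) · e^(0.0993·10/12)
= 104.9829 · e^0.082750 = 104.9829 × 1.086270 = $114.04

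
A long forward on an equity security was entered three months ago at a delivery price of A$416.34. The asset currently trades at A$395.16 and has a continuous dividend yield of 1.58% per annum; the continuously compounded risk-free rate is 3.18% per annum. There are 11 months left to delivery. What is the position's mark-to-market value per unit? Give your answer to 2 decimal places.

Current fair forward for the remaining 11 months: F = S·e^((r − q)·T), (r − q) = 0.0318 − 0.0158 = 0.0160
F = 395.16 · e^(0.0160 × 11/12) = 395.16 × 1.014775 = 400.9985
Value of long forward = (F − K)·e^(−rT) = (400.9985 − 416.34) · e^(−0.0318·11/12)
= -15.3415 × 0.971271 = -14.90

-A$14.90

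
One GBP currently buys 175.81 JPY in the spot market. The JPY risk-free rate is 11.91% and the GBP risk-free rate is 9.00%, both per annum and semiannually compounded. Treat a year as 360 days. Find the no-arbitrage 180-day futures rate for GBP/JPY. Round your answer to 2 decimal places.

178.26

By covered interest parity, F = S · (1+r_JPY/2)^(2T) / (1+r_GBP/2)^(2T)
= 175.81 × 1.059550 / 1.045000 = 175.81 × 1.013923
F = 178.26 JPY per GBP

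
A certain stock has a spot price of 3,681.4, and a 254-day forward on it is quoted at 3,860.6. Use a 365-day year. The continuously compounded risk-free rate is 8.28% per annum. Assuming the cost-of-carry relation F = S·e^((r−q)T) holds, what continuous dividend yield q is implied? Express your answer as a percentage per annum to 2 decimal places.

1.45%

From F = S·e^((r−q)T): (r − q) = ln(F/S)/T
ln(3860.6/3681.4) = ln(1.048677) = 0.047529
(r − q) = 0.047529 / (254/365) = 0.068300
q = r − ln(F/S)/T = 0.0828 − 0.068300 = 0.014500
q = 1.45%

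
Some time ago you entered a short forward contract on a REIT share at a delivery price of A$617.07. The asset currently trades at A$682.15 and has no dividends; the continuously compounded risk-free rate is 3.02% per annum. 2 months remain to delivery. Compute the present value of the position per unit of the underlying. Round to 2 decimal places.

-A$68.18

Current fair forward for the remaining 2 months: F = S·e^(r·T), r = 0.0302
F = 682.15 · e^(0.0302 × 2/12) = 682.15 × 1.005046 = 685.5921
Value of long forward = (F − K)·e^(−rT) = (685.5921 − 617.07) · e^(−0.0302·2/12)
= 68.5221 × 0.994979 = 68.18
Short position value = −(long value) = -A$68.18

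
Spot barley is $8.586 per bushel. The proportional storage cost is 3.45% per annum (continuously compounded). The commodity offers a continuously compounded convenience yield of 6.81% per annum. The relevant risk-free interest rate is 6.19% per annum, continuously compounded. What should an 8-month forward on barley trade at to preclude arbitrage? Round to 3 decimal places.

$8.750 per bushel

Net carry = r + u − y = 0.0619 + 0.0345 − 0.0681 = 0.0283
F = S·e^((r+u−y)T) = 8.586 · e^(0.0283 × 8/12) = 8.586 · e^0.018867
= 8.586 × 1.019046 = $8.750 per bushel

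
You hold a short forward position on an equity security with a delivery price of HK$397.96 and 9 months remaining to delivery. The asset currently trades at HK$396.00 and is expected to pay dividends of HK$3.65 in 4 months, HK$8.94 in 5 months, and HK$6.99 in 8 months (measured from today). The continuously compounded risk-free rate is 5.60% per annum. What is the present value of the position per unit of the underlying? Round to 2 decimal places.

HK$4.64

PV(remaining dividends) I = 3.65·e^(−0.0560·4/12) + 8.94·e^(−0.0560·5/12) + 6.99·e^(−0.0560·8/12) = 19.0502
Current forward F = (S − I)·e^(rT) = (396.00 − 19.0502)·e^(0.0560·9/12) = 376.9498 × 1.042894 = 393.1187
Value (long) = (F − K)·e^(−rT) = (393.1187 − 397.96) × 0.958870 = -4.6422
Short position value = −(long value) = HK$4.64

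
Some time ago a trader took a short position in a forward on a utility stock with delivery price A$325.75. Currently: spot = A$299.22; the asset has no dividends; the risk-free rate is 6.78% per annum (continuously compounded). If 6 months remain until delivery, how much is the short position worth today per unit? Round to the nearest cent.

Current fair forward for the remaining 6 months: F = S·e^(r·T), r = 0.0678
F = 299.22 · e^(0.0678 × 6/12) = 299.22 × 1.034481 = 309.5374
Value of long forward = (F − K)·e^(−rT) = (309.5374 − 325.75) · e^(−0.0678·6/12)
= -16.2126 × 0.966668 = -15.67
Short position value = −(long value) = A$15.67

A$15.67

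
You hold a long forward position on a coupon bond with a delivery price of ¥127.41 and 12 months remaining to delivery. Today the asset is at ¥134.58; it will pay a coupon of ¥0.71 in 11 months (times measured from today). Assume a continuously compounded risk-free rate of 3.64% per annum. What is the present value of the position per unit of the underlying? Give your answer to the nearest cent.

PV(remaining coupons) I = 0.71·e^(−0.0364·11/12) = 0.6867
Current forward F = (S − I)·e^(rT) = (134.58 − 0.6867)·e^(0.0364·12/12) = 133.8933 × 1.037071 = 138.8569
Value (long) = (F − K)·e^(−rT) = (138.8569 − 127.41) × 0.964255 = 11.0377
Value = ¥11.04

¥11.04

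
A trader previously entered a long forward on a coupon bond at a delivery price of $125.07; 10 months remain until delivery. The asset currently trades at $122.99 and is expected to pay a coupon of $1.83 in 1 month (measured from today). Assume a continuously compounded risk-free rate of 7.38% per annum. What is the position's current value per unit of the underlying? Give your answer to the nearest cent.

$3.56

PV(remaining coupons) I = 1.83·e^(−0.0738·1/12) = 1.8188
Current forward F = (S − I)·e^(rT) = (122.99 − 1.8188)·e^(0.0738·10/12) = 121.1712 × 1.063430 = 128.8571
Value (long) = (F − K)·e^(−rT) = (128.8571 − 125.07) × 0.940353 = 3.5612
Value = $3.56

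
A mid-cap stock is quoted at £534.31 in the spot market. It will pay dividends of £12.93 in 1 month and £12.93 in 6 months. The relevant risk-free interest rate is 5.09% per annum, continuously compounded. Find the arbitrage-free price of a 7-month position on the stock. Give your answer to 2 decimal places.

PV(dividends) I = 12.93·e^(−0.0509·1/12) + 12.93·e^(−0.0509·6/12)
I = 12.8753 + 12.6051 = 25.4804
F = (S − I)·e^(rT) = (534.31 − 25.4804) · e^(0.0509·7/12)
= 508.8296 · e^0.029692 = 508.8296 × 1.030137 = £524.16

£524.16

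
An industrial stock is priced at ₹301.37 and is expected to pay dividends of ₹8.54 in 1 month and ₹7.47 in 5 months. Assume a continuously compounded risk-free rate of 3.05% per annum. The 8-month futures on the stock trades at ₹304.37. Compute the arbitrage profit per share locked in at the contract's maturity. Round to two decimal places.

PV(dividends) I = 8.54·e^(−0.0305·1/12) + 7.47·e^(−0.0305·5/12) = 15.8940
Fair futures F* = (S − I)·e^(rT) = (301.37 − 15.8940)·e^0.020333 = 285.4760 × 1.020541 = 291.3400
Market ₹304.37 > fair 291.3400: forward overpriced → cash-and-carry (borrow at r, buy the stock and collect the dividends, short the forward).
Profit at T = |F_mkt − F*| = |304.37 − 291.3400| = ₹13.03 per share

₹13.03 per share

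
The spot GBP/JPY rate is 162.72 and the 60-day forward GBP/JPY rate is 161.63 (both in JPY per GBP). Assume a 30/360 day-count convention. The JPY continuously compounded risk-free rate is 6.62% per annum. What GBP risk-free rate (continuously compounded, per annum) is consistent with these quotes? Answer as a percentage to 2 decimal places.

10.65%

F = S·e^((r_JPY − r_GBP)T) ⇒ r_GBP = r_JPY − ln(F/S)/T
ln(161.63/162.72) = -0.006721; /(60/360) = -0.040326
r_GBP = 0.0662 + 0.040326 = 0.106526
r_GBP = 10.65%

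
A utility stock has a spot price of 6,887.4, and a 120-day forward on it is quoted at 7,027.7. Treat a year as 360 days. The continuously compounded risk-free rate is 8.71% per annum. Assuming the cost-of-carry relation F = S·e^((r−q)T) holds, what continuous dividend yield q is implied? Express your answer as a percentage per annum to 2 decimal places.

2.66%

From F = S·e^((r−q)T): (r − q) = ln(F/S)/T
ln(7027.7/6887.4) = ln(1.020371) = 0.020166
(r − q) = 0.020166 / (120/360) = 0.060498
q = r − ln(F/S)/T = 0.0871 − 0.060498 = 0.026602
q = 2.66%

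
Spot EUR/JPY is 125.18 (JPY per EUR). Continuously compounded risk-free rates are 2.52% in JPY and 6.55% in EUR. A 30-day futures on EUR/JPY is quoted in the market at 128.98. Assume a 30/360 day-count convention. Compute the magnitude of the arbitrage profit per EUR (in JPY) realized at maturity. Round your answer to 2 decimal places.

4.22 per EUR (in JPY)

Fair futures: F* = S·e^(carry·T), with carry = (r_JPY − r_EUR) = 0.0252 − 0.0655 = -0.0403
F* = 125.18 · e^(-0.0403 × 30/360) = 125.18 · e^-0.003358 = 125.18 × 0.996648 = 124.7604
Market 128.98 > fair 124.7604: forward overpriced → cash-and-carry (buy spot, short the forward).
At maturity, profit = |F_mkt − F*| = |128.98 − 124.7604| = 4.22 per EUR (in JPY)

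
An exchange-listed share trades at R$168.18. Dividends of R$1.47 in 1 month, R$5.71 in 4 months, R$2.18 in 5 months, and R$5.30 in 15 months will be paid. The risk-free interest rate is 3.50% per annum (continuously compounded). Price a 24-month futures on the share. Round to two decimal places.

PV(dividends) I = 1.47·e^(−0.0350·1/12) + 5.71·e^(−0.0350·4/12) + 2.18·e^(−0.0350·5/12) + 5.30·e^(−0.0350·15/12)
I = 1.4657 + 5.6438 + 2.1484 + 5.0731 = 14.3310
F = (S − I)·e^(rT) = (168.18 − 14.3310) · e^(0.0350·24/12)
= 153.8490 · e^0.070000 = 153.8490 × 1.072508 = R$165.00

R$165.00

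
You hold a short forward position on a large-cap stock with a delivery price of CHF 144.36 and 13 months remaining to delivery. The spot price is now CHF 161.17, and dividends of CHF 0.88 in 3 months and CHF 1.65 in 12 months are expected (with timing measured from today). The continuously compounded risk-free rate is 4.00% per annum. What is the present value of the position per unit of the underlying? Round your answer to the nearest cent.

-CHF 20.48

PV(remaining dividends) I = 0.88·e^(−0.0400·3/12) + 1.65·e^(−0.0400·12/12) = 2.4565
Current forward F = (S − I)·e^(rT) = (161.17 − 2.4565)·e^(0.0400·13/12) = 158.7135 × 1.044286 = 165.7423
Value (long) = (F − K)·e^(−rT) = (165.7423 − 144.36) × 0.957592 = 20.4755
Short position value = −(long value) = -CHF 20.48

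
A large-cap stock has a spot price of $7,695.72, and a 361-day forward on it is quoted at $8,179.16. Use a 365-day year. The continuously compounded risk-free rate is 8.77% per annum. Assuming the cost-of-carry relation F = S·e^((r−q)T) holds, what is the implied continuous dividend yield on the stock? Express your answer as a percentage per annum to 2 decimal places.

2.61%

From F = S·e^((r−q)T): (r − q) = ln(F/S)/T
ln(8179.16/7695.72) = ln(1.062819) = 0.060925
(r − q) = 0.060925 / (361/365) = 0.061600
q = r − ln(F/S)/T = 0.0877 − 0.061600 = 0.026100
q = 2.61%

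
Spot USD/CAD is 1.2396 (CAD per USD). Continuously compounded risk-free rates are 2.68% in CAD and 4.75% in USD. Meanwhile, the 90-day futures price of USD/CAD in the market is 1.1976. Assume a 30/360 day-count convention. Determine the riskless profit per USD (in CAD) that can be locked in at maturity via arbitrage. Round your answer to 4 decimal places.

Fair futures: F* = S·e^(carry·T), with carry = (r_CAD − r_USD) = 0.0268 − 0.0475 = -0.0207
F* = 1.2396 · e^(-0.0207 × 90/360) = 1.2396 · e^-0.005175 = 1.2396 × 0.994838 = 1.2332
Market 1.1976 < fair 1.2332: forward underpriced → reverse cash-and-carry (short spot, go long the forward).
At maturity, profit = |F_mkt − F*| = |1.1976 − 1.2332| = 0.0356 per USD (in CAD)

0.0356 per USD (in CAD)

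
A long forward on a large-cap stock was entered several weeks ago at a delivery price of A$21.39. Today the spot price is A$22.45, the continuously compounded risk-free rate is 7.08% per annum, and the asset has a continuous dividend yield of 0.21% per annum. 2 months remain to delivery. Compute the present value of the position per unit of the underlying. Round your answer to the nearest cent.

A$1.30

Current fair forward for the remaining 2 months: F = S·e^((r − q)·T), (r − q) = 0.0708 − 0.0021 = 0.0687
F = 22.45 · e^(0.0687 × 2/12) = 22.45 × 1.011516 = 22.7085
Value of long forward = (F − K)·e^(−rT) = (22.7085 − 21.39) · e^(−0.0708·2/12)
= 1.3185 × 0.988269 = 1.30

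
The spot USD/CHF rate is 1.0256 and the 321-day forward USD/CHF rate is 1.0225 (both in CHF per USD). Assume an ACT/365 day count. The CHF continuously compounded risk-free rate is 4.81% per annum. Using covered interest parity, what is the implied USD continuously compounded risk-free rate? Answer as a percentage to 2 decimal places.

5.15%

F = S·e^((r_CHF − r_USD)T) ⇒ r_USD = r_CHF − ln(F/S)/T
ln(1.0225/1.0256) = -0.003027; /(321/365) = -0.003442
r_USD = 0.0481 + 0.003442 = 0.051542
r_USD = 5.15%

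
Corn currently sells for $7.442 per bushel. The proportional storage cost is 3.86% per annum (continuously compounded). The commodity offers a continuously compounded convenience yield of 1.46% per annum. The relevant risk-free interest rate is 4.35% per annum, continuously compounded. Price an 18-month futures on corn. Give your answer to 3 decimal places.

Net carry = r + u − y = 0.0435 + 0.0386 − 0.0146 = 0.0675
F = S·e^((r+u−y)T) = 7.442 · e^(0.0675 × 18/12) = 7.442 · e^0.101250
= 7.442 × 1.106553 = $8.235 per bushel

$8.235 per bushel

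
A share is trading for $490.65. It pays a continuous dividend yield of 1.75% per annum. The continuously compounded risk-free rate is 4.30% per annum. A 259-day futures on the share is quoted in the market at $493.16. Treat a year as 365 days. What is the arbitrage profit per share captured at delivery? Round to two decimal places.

Fair futures: F* = S·e^(carry·T), with carry = (r − q) = 0.0430 − 0.0175 = 0.0255
F* = 490.65 · e^(0.0255 × 259/365) = 490.65 · e^0.018095 = 490.65 × 1.018260 = $499.6093
Market $493.16 < fair $499.6093: forward underpriced → reverse cash-and-carry (short spot, go long the forward).
At maturity, profit = |F_mkt − F*| = |493.16 − 499.6093| = $6.45 per share

$6.45 per share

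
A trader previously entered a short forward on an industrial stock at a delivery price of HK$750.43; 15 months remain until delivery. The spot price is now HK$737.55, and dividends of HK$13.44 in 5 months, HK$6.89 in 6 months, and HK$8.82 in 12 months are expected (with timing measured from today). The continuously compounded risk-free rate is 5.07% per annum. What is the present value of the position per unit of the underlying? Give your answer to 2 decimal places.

-HK$4.94

PV(remaining dividends) I = 13.44·e^(−0.0507·5/12) + 6.89·e^(−0.0507·6/12) + 8.82·e^(−0.0507·12/12) = 28.2606
Current forward F = (S − I)·e^(rT) = (737.55 − 28.2606)·e^(0.0507·15/12) = 709.2894 × 1.065426 = 755.6954
Value (long) = (F − K)·e^(−rT) = (755.6954 − 750.43) × 0.938591 = 4.9421
Short position value = −(long value) = -HK$4.94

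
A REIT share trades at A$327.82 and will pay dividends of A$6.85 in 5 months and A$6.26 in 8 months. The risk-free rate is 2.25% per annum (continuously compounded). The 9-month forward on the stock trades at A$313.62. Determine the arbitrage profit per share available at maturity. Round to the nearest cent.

PV(dividends) I = 6.85·e^(−0.0225·5/12) + 6.26·e^(−0.0225·8/12) = 12.9529
Fair forward F* = (S − I)·e^(rT) = (327.82 − 12.9529)·e^0.016875 = 314.8671 × 1.017018 = 320.2255
Market A$313.62 < fair 320.2255: forward underpriced → reverse cash-and-carry (short the stock, invest proceeds at r, pay the dividends, go long the forward).
Profit at T = |F_mkt − F*| = |313.62 − 320.2255| = A$6.61 per share

A$6.61 per share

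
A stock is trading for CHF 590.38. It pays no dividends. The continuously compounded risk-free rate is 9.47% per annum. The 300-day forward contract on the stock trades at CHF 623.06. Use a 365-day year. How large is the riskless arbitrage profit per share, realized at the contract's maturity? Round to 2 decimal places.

CHF 15.11 per share

Fair forward: F* = S·e^(carry·T), with carry = r = 0.0947
F* = 590.38 · e^(0.0947 × 300/365) = 590.38 · e^0.077836 = 590.38 × 1.080945 = CHF 638.1683
Market CHF 623.06 < fair CHF 638.1683: forward underpriced → reverse cash-and-carry (short spot, go long the forward).
At maturity, profit = |F_mkt − F*| = |623.06 − 638.1683| = CHF 15.11 per share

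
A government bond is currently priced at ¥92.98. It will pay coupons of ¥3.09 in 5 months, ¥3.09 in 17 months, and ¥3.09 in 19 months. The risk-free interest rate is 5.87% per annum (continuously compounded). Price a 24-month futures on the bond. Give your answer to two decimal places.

¥94.81

PV(coupons) I = 3.09·e^(−0.0587·5/12) + 3.09·e^(−0.0587·17/12) + 3.09·e^(−0.0587·19/12)
I = 3.0153 + 2.8434 + 2.8158 = 8.6745
F = (S − I)·e^(rT) = (92.98 − 8.6745) · e^(0.0587·24/12)
= 84.3055 · e^0.117400 = 84.3055 × 1.124569 = ¥94.81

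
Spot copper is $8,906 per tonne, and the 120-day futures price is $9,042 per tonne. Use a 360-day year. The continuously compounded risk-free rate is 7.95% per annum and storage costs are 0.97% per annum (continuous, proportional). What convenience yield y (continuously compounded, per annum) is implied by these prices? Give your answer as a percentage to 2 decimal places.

4.37%

F = S·e^((r+u−y)T) ⇒ (r+u−y) = ln(F/S)/T
ln(9042/8906) = 0.015155; /T ⇒ 0.045465
y = r + u − ln(F/S)/T = 0.0795 + 0.0097 − 0.045465 = 0.043735
y = 4.37%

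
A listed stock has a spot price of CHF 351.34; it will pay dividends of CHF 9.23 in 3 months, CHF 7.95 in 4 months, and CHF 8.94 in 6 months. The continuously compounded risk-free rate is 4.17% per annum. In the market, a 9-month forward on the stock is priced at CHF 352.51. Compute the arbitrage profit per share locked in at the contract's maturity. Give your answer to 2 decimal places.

PV(dividends) I = 9.23·e^(−0.0417·3/12) + 7.95·e^(−0.0417·4/12) + 8.94·e^(−0.0417·6/12) = 25.7301
Fair forward F* = (S − I)·e^(rT) = (351.34 − 25.7301)·e^0.031275 = 325.6099 × 1.031769 = 335.9542
Market CHF 352.51 > fair 335.9542: forward overpriced → cash-and-carry (borrow at r, buy the stock and collect the dividends, short the forward).
Profit at T = |F_mkt − F*| = |352.51 − 335.9542| = CHF 16.56 per share

CHF 16.56 per share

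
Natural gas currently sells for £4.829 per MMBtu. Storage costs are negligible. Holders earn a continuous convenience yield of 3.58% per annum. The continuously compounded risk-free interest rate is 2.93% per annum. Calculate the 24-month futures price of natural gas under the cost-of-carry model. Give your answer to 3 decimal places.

£4.767 per MMBtu

Net carry = r + u − y = 0.0293 + 0.0000 − 0.0358 = -0.0065
F = S·e^((r+u−y)T) = 4.829 · e^(-0.0065 × 24/12) = 4.829 · e^-0.013000
= 4.829 × 0.987084 = £4.767 per MMBtu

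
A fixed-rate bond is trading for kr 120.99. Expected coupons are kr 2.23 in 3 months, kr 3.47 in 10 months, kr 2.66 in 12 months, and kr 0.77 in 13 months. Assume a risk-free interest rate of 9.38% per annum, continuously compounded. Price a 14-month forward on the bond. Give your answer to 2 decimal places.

PV(coupons) I = 2.23·e^(−0.0938·3/12) + 3.47·e^(−0.0938·10/12) + 2.66·e^(−0.0938·12/12) + 0.77·e^(−0.0938·13/12)
I = 2.1783 + 3.2091 + 2.4218 + 0.6956 = 8.5048
F = (S − I)·e^(rT) = (120.99 − 8.5048) · e^(0.0938·14/12)
= 112.4852 · e^0.109433 = 112.4852 × 1.115645 = kr 125.49

kr 125.49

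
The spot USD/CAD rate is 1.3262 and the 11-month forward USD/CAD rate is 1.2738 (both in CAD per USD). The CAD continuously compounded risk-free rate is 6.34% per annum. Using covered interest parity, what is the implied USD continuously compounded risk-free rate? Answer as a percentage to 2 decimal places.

10.74%

F = S·e^((r_CAD − r_USD)T) ⇒ r_USD = r_CAD − ln(F/S)/T
ln(1.2738/1.3262) = -0.040313; /(11/12) = -0.043978
r_USD = 0.0634 + 0.043978 = 0.107378
r_USD = 10.74%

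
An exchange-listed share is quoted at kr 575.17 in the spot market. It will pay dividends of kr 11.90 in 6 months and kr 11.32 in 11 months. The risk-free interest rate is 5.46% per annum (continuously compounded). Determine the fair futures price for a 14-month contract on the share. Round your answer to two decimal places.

PV(dividends) I = 11.90·e^(−0.0546·6/12) + 11.32·e^(−0.0546·11/12)
I = 11.5795 + 10.7674 = 22.3469
F = (S − I)·e^(rT) = (575.17 − 22.3469) · e^(0.0546·14/12)
= 552.8231 · e^0.063700 = 552.8231 × 1.065773 = kr 589.18

kr 589.18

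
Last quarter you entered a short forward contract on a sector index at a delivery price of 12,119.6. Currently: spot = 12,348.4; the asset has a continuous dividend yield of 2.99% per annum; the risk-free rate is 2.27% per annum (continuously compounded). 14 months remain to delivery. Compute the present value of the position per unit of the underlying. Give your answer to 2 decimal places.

Current fair forward for the remaining 14 months: F = S·e^((r − q)·T), (r − q) = 0.0227 − 0.0299 = -0.0072
F = 12348.4 · e^(-0.0072 × 14/12) = 12348.4 × 0.99163518 = 12245.1079
Value of long forward = (F − K)·e^(−rT) = (12245.1079 − 12119.6) · e^(−0.0227·14/12)
= 125.5079 × 0.97386427 = 122.23
Short position value = −(long value) = -122.23

-122.23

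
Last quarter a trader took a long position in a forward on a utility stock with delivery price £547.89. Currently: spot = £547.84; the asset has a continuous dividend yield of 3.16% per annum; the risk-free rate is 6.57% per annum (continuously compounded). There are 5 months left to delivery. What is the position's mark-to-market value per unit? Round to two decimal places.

Current fair forward for the remaining 5 months: F = S·e^((r − q)·T), (r − q) = 0.0657 − 0.0316 = 0.0341
F = 547.84 · e^(0.0341 × 5/12) = 547.84 × 1.014310 = 555.6796
Value of long forward = (F − K)·e^(−rT) = (555.6796 − 547.89) · e^(−0.0657·5/12)
= 7.7896 × 0.972996 = 7.58

£7.58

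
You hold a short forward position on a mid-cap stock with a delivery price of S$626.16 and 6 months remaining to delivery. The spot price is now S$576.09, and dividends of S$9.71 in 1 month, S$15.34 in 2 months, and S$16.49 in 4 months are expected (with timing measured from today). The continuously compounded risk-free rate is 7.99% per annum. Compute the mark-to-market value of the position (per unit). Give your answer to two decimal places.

S$66.39

PV(remaining dividends) I = 9.71·e^(−0.0799·1/12) + 15.34·e^(−0.0799·2/12) + 16.49·e^(−0.0799·4/12) = 40.8393
Current forward F = (S − I)·e^(rT) = (576.09 − 40.8393)·e^(0.0799·6/12) = 535.2507 × 1.040759 = 557.0670
Value (long) = (F − K)·e^(−rT) = (557.0670 − 626.16) × 0.960837 = -66.3871
Short position value = −(long value) = S$66.39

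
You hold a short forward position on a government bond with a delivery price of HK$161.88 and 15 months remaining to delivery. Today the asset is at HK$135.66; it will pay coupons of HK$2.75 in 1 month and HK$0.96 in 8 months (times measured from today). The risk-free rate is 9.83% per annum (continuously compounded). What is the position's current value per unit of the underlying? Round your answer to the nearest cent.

HK$11.13

PV(remaining coupons) I = 2.75·e^(−0.0983·1/12) + 0.96·e^(−0.0983·8/12) = 3.6267
Current forward F = (S − I)·e^(rT) = (135.66 − 3.6267)·e^(0.0983·15/12) = 132.0333 × 1.130743 = 149.2957
Value (long) = (F − K)·e^(−rT) = (149.2957 − 161.88) × 0.884374 = -11.1292
Short position value = −(long value) = HK$11.13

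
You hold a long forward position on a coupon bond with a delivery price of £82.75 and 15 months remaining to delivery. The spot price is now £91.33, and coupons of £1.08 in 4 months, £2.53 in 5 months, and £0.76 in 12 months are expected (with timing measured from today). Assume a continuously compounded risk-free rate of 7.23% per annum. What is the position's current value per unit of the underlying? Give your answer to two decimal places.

£11.51

PV(remaining coupons) I = 1.08·e^(−0.0723·4/12) + 2.53·e^(−0.0723·5/12) + 0.76·e^(−0.0723·12/12) = 4.2162
Current forward F = (S − I)·e^(rT) = (91.33 − 4.2162)·e^(0.0723·15/12) = 87.1138 × 1.094585 = 95.3535
Value (long) = (F − K)·e^(−rT) = (95.3535 − 82.75) × 0.913589 = 11.5144
Value = £11.51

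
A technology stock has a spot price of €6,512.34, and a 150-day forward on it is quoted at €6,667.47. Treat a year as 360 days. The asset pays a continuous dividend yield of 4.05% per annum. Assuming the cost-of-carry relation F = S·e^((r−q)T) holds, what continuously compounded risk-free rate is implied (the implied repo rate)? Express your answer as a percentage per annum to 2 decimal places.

From F = S·e^((r−q)T): (r − q) = ln(F/S)/T
ln(6667.47/6512.34) = ln(1.023821) = 0.023542
(r − q) = 0.023542 / (150/360) = 0.056501
r = ln(F/S)/T + q = 0.056501 + 0.0405 = 0.097001
r = 9.70%

9.70%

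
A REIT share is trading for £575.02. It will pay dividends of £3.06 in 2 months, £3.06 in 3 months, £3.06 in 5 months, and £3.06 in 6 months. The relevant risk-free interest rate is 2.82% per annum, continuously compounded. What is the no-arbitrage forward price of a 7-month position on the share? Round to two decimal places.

PV(dividends) I = 3.06·e^(−0.0282·2/12) + 3.06·e^(−0.0282·3/12) + 3.06·e^(−0.0282·5/12) + 3.06·e^(−0.0282·6/12)
I = 3.0457 + 3.0385 + 3.0243 + 3.0172 = 12.1257
F = (S − I)·e^(rT) = (575.02 − 12.1257) · e^(0.0282·7/12)
= 562.8943 · e^0.016450 = 562.8943 × 1.016586 = £572.23

£572.23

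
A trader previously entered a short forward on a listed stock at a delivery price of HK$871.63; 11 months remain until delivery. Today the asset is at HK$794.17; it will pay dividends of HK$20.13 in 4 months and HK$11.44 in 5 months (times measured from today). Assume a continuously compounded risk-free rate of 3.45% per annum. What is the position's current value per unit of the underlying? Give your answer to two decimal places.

PV(remaining dividends) I = 20.13·e^(−0.0345·4/12) + 11.44·e^(−0.0345·5/12) = 31.1766
Current forward F = (S − I)·e^(rT) = (794.17 − 31.1766)·e^(0.0345·11/12) = 762.9934 × 1.032130 = 787.5084
Value (long) = (F − K)·e^(−rT) = (787.5084 − 871.63) × 0.968870 = -81.5029
Short position value = −(long value) = HK$81.50

HK$81.50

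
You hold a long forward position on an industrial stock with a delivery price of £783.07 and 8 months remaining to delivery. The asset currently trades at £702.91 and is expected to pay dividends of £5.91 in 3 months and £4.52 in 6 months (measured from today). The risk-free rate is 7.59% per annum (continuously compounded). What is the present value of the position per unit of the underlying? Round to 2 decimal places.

PV(remaining dividends) I = 5.91·e^(−0.0759·3/12) + 4.52·e^(−0.0759·6/12) = 10.1506
Current forward F = (S − I)·e^(rT) = (702.91 − 10.1506)·e^(0.0759·8/12) = 692.7594 × 1.051902 = 728.7150
Value (long) = (F − K)·e^(−rT) = (728.7150 − 783.07) × 0.950659 = -51.6731
Value = -£51.67

-£51.67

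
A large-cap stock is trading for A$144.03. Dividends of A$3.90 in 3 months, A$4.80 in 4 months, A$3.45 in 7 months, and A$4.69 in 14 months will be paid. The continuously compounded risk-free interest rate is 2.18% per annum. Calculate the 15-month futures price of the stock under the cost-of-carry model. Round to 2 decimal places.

A$130.93

PV(dividends) I = 3.90·e^(−0.0218·3/12) + 4.80·e^(−0.0218·4/12) + 3.45·e^(−0.0218·7/12) + 4.69·e^(−0.0218·14/12)
I = 3.8788 + 4.7652 + 3.4064 + 4.5722 = 16.6226
F = (S − I)·e^(rT) = (144.03 − 16.6226) · e^(0.0218·15/12)
= 127.4074 · e^0.027250 = 127.4074 × 1.027625 = A$130.93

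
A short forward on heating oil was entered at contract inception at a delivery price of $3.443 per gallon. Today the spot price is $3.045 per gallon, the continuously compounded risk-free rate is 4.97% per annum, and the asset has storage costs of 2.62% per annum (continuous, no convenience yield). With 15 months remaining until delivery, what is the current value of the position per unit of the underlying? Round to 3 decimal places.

$0.089 per gallon

Current fair forward for the remaining 15 months: F = S·e^((r + u)·T), (r + u) = 0.0497 + 0.0262 = 0.0759
F = 3.045 · e^(0.0759 × 15/12) = 3.045 × 1.099521 = 3.3480
Value of long forward = (F − K)·e^(−rT) = (3.3480 − 3.443) · e^(−0.0497·15/12)
= -0.0950 × 0.939765 = -0.089
Short position value = −(long value) = $0.089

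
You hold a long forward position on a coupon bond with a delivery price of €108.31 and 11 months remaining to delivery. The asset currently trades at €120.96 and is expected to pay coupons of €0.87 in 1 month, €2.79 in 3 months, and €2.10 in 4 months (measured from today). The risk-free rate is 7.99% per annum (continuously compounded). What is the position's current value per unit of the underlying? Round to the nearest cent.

€14.66

PV(remaining coupons) I = 0.87·e^(−0.0799·1/12) + 2.79·e^(−0.0799·3/12) + 2.10·e^(−0.0799·4/12) = 5.6439
Current forward F = (S − I)·e^(rT) = (120.96 − 5.6439)·e^(0.0799·11/12) = 115.3161 × 1.075991 = 124.0791
Value (long) = (F − K)·e^(−rT) = (124.0791 − 108.31) × 0.929376 = 14.6554
Value = €14.66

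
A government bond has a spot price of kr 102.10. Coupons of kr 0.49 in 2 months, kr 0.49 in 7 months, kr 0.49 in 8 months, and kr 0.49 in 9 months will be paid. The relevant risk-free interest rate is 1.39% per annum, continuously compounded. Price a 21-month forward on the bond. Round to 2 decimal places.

kr 102.62

PV(coupons) I = 0.49·e^(−0.0139·2/12) + 0.49·e^(−0.0139·7/12) + 0.49·e^(−0.0139·8/12) + 0.49·e^(−0.0139·9/12)
I = 0.4889 + 0.4860 + 0.4855 + 0.4849 = 1.9453
F = (S − I)·e^(rT) = (102.10 − 1.9453) · e^(0.0139·21/12)
= 100.1547 · e^0.024325 = 100.1547 × 1.024623 = kr 102.62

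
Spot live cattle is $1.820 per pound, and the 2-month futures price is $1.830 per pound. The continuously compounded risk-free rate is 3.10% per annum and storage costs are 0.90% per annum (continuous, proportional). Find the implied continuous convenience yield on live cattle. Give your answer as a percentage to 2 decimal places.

0.71%

F = S·e^((r+u−y)T) ⇒ (r+u−y) = ln(F/S)/T
ln(1.830/1.820) = 0.005479; /T ⇒ 0.032874
y = r + u − ln(F/S)/T = 0.0310 + 0.0090 − 0.032874 = 0.007126
y = 0.71%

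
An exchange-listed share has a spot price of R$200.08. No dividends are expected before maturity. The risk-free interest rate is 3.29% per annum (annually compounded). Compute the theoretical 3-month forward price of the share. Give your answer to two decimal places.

R$201.71

F = S · (1+r)^T
= 200.08 × 1.008125
F = R$201.71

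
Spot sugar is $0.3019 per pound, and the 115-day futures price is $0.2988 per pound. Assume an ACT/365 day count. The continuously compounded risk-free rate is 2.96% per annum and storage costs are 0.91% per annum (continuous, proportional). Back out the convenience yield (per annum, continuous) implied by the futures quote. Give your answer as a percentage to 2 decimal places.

F = S·e^((r+u−y)T) ⇒ (r+u−y) = ln(F/S)/T
ln(0.2988/0.3019) = -0.010321; /T ⇒ -0.032758
y = r + u − ln(F/S)/T = 0.0296 + 0.0091 + 0.032758 = 0.071458
y = 7.15%

7.15%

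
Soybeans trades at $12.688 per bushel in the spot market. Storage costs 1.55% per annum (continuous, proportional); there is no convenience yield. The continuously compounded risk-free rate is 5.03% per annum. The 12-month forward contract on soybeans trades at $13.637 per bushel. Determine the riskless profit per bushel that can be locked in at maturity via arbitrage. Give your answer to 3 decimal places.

$0.086 per bushel

Fair forward: F* = S·e^(carry·T), with carry = (r + u) = 0.0503 + 0.0155 = 0.0658
F* = 12.688 · e^(0.0658 × 12/12) = 12.688 · e^0.065800 = 12.688 × 1.068013 = $13.5509
Market $13.637 > fair $13.5509: forward overpriced → cash-and-carry (buy spot, short the forward).
At maturity, profit = |F_mkt − F*| = |13.637 − 13.5509| = $0.086 per bushel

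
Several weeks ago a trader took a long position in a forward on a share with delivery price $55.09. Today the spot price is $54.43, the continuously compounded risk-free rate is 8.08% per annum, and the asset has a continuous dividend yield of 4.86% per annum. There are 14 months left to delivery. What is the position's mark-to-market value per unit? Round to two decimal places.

$1.30

Current fair forward for the remaining 14 months: F = S·e^((r − q)·T), (r − q) = 0.0808 − 0.0486 = 0.0322
F = 54.43 · e^(0.0322 × 14/12) = 54.43 × 1.038281 = 56.5136
Value of long forward = (F − K)·e^(−rT) = (56.5136 − 55.09) · e^(−0.0808·14/12)
= 1.4236 × 0.910040 = 1.30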